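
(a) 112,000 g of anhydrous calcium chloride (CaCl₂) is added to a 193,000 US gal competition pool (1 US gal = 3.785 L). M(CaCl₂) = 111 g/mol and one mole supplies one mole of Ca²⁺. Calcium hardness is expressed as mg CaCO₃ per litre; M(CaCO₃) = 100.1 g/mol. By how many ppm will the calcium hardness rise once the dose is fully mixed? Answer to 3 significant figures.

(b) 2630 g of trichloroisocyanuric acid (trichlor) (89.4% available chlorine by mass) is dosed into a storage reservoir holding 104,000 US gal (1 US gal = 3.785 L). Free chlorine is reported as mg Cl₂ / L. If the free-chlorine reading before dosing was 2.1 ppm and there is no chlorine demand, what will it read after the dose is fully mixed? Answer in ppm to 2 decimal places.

(a) 138 ppm; (b) 8.07 ppm

(a) Volume: 193,000 US gal × 3.785 L/gal = 730,505 L.
(a) Moles of Ca²⁺: 112,000 g ÷ 111 g/mol = 1009 mol.
(a) As CaCO₃: 1009 mol × 100.1 g/mol = 101,000 g.
(a) Rise: 101,000 g / 730,505 L × 1000 = 138.3 mg/L.

(b) Volume: 104,000 US gal × 3.785 L/gal = 393,640 L.
(b) Available chlorine delivered: 2630 g × 0.894 = 2351 g as Cl₂.
(b) Concentration rise: 2351 g / 393,640 L = 5.973 mg/L = 5.97 ppm.
(b) Final FC: 2.1 + 5.97 = 8.07 ppm.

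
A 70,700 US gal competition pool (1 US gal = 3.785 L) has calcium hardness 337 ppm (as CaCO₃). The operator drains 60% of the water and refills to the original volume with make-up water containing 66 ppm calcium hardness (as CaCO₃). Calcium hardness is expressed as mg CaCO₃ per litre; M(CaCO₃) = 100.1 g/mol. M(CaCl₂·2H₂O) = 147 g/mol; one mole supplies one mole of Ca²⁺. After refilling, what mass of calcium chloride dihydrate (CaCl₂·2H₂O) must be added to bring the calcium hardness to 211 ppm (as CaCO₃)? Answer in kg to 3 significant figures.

14.4 kg

Volume: 70,700 US gal × 3.785 L/gal = 267,600 L.
After draining 60% and refilling: 337 × 0.40 + 66 × 0.60 = 174.4 ppm.
Deficit to target: 211 − 174.4 = 36.6 mg/L.
As CaCO₃: 36.6 mg/L × 267,600 L = 9794 g; ÷ 100.1 = 97.84 mol Ca²⁺.
Mass: 97.84 × 147 = 14,380 g.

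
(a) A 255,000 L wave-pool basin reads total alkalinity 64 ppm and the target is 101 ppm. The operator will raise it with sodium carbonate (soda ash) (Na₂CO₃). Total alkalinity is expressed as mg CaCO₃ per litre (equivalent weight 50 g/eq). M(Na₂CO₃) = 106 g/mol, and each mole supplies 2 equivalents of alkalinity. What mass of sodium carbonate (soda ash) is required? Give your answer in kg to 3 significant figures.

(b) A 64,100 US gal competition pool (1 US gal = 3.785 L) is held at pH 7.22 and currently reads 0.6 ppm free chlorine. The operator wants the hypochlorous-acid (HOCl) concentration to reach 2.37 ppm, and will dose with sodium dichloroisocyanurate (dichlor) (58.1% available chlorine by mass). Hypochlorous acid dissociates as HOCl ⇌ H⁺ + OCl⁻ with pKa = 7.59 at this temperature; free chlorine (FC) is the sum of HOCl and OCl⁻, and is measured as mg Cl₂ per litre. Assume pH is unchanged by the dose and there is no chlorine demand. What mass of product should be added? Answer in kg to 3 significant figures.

(a) Alkalinity to add: (101 − 64) = 37 mg/L as CaCO₃ × 255,000 L = 9435 g as CaCO₃.
(a) Equivalents: 9435 g ÷ 50 g/eq = 188.7 eq.
(a) Each mole of Na₂CO₃ supplies 2 eq, so 188.7 / 2 = 94.35 mol.
(a) Mass: 94.35 mol × 106 g/mol = 10,000 g.

(b) Volume: 64,100 US gal × 3.785 L/gal = 242,618 L.
(b) [OCl⁻]/[HOCl] = 10^(pH − pKa) = 10^(7.22 − 7.59) = 0.4266; fraction as HOCl = 1/(1 + 0.4266) = 0.701.
(b) Free chlorine required for 2.37 ppm HOCl: 2.37 / 0.701 = 3.381 ppm.
(b) FC to add: 3.381 − 0.6 = 2.781 mg/L as Cl₂.
(b) Cl₂ equivalent: 2.781 mg/L × 242,618 L = 674.7 g.
(b) Product at 58.1% available Cl: 674.7 / 0.581 = 1161 g.

(a) 10.0 kg; (b) 1.16 kg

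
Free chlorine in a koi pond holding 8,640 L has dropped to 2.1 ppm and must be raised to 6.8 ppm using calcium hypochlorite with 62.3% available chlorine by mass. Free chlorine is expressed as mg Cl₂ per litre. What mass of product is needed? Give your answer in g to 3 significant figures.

Chlorine deficit: 6.8 − 2.1 = 4.7 ppm = 4.7 mg/L as Cl₂.
Cl₂ equivalent needed: 4.7 mg/L × 8,640 L = 40,610 mg = 40.61 g.
Product at 62.3% available chlorine: 40.61 / 0.623 = 65.18 g.

65.2 g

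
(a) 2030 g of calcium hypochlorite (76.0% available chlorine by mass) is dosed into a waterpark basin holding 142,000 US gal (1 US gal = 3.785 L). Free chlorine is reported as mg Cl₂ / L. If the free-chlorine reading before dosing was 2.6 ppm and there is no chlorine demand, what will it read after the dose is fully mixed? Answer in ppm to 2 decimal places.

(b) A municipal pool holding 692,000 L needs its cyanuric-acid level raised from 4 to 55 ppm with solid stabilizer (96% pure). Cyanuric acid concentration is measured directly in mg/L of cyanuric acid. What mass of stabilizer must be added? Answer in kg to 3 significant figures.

(a) 5.47 ppm; (b) 36.8 kg

(a) Volume: 142,000 US gal × 3.785 L/gal = 537,470 L.
(a) Available chlorine delivered: 2030 g × 0.76 = 1543 g as Cl₂.
(a) Concentration rise: 1543 g / 537,470 L = 2.87 mg/L = 2.87 ppm.
(a) Final FC: 2.6 + 2.87 = 5.47 ppm.

(b) CYA to add: (55 − 4) = 51 mg/L × 692,000 L = 35,290 g cyanuric acid.
(b) At 96% purity: 35,290 / 0.96 = 36,760 g product.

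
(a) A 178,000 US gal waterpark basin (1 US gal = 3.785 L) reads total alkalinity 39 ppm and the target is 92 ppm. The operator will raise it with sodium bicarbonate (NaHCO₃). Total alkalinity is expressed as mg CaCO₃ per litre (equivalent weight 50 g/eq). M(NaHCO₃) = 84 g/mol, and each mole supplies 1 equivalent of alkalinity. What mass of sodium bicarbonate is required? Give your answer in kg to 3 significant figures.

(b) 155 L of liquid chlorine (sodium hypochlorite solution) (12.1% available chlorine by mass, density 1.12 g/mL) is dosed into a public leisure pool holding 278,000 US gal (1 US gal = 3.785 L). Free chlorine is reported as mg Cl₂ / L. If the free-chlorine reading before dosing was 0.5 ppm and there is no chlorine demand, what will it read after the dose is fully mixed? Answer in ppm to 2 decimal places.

(a) 60.0 kg; (b) 20.46 ppm

(a) Volume: 178,000 US gal × 3.785 L/gal = 673,730 L.
(a) Alkalinity to add: (92 − 39) = 53 mg/L as CaCO₃ × 673,730 L = 35,710 g as CaCO₃.
(a) Equivalents: 35,710 g ÷ 50 g/eq = 714.2 eq.
(a) NaHCO₃ supplies 1 eq per mole → 714.2 mol.
(a) Mass: 714.2 mol × 84 g/mol = 59,990 g.

(b) Volume: 278,000 US gal × 3.785 L/gal = 1,052,230 L.
(b) Mass of solution: 155 L × 1000 mL/L × 1.12 g/mL = 173,600 g.
(b) Available chlorine delivered: 173,600 g × 0.121 = 21,010 g as Cl₂.
(b) Concentration rise: 21,010 g / 1,052,230 L = 19.96 mg/L = 19.96 ppm.
(b) Final FC: 0.5 + 19.96 = 20.46 ppm.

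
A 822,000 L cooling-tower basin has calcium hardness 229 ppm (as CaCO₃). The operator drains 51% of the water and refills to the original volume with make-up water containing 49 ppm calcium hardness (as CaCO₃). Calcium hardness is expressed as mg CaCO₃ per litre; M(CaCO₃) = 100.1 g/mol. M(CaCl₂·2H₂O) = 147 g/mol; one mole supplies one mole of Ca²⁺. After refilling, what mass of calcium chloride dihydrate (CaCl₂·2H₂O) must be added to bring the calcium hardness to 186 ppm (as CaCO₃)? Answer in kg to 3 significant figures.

After draining 51% and refilling: 229 × 0.49 + 49 × 0.51 = 137.2 ppm.
Deficit to target: 186 − 137.2 = 48.8 mg/L.
As CaCO₃: 48.8 mg/L × 822,000 L = 40,110 g; ÷ 100.1 = 400.7 mol Ca²⁺.
Mass: 400.7 × 147 = 58,910 g.

58.9 kg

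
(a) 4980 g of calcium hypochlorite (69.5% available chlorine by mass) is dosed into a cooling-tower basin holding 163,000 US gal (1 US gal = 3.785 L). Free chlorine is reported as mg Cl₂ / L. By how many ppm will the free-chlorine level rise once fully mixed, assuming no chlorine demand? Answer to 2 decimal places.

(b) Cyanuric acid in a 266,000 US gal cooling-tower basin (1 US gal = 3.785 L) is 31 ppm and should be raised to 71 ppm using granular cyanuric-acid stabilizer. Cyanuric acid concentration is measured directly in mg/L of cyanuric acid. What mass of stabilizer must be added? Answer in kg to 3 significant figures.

(a) 5.61 ppm; (b) 40.3 kg

(a) Volume: 163,000 US gal × 3.785 L/gal = 616,955 L.
(a) Available chlorine delivered: 4980 g × 0.695 = 3461 g as Cl₂.
(a) Concentration rise: 3461 g / 616,955 L = 5.61 mg/L = 5.61 ppm.

(b) Volume: 266,000 US gal × 3.785 L/gal = 1,006,810 L.
(b) CYA to add: (71 − 31) = 40 mg/L × 1,006,810 L = 40,270 g cyanuric acid.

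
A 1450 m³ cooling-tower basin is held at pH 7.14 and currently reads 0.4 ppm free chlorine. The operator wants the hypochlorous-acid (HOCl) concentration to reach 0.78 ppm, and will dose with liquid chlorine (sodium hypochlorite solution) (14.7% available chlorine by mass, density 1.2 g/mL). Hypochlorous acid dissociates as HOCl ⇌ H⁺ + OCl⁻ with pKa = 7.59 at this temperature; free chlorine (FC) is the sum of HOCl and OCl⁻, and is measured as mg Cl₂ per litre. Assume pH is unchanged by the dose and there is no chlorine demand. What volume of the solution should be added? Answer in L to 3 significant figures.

Volume: 1450 m³ = 1,450,000 L.
[OCl⁻]/[HOCl] = 10^(pH − pKa) = 10^(7.14 − 7.59) = 0.3548; fraction as HOCl = 1/(1 + 0.3548) = 0.7381.
Free chlorine required for 0.78 ppm HOCl: 0.78 / 0.7381 = 1.057 ppm.
FC to add: 1.057 − 0.4 = 0.6568 mg/L as Cl₂.
Cl₂ equivalent: 0.6568 mg/L × 1,450,000 L = 952.3 g.
Product at 14.7% available Cl: 952.3 / 0.147 = 6478 g.
Volume: 6478 g ÷ 1.2 g/mL = 5398 mL.

5.40 L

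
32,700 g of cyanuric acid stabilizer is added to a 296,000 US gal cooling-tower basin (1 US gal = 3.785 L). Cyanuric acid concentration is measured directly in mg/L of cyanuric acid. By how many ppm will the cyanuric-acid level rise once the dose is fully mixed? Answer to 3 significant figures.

Volume: 296,000 US gal × 3.785 L/gal = 1,120,360 L.
Rise: 32,700 g / 1,120,360 L × 1000 = 29.19 mg/L.

29.2 ppm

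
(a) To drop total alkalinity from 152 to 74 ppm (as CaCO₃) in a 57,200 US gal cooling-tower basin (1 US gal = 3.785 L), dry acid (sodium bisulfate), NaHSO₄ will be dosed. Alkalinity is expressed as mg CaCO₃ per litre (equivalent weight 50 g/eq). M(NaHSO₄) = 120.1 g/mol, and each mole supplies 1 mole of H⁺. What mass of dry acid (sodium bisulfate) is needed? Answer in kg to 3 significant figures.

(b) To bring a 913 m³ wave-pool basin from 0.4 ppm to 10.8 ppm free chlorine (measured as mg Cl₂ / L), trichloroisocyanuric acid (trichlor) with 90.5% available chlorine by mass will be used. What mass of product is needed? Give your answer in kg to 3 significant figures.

(a) 40.6 kg; (b) 10.5 kg

(a) Volume: 57,200 US gal × 3.785 L/gal = 216,502 L.
(a) Alkalinity to neutralize: (152 − 74) = 78 mg/L as CaCO₃ × 216,502 L = 16,890 g as CaCO₃.
(a) Equivalents of H⁺ required: 16,890 ÷ 50 g/eq = 337.7 eq = 337.7 mol NaHSO₄.
(a) Mass of NaHSO₄: 337.7 × 120.1 = 40,560 g.

(b) Volume: 913 m³ = 913,000 L.
(b) Chlorine deficit: 10.8 − 0.4 = 10.4 ppm = 10.4 mg/L as Cl₂.
(b) Cl₂ equivalent needed: 10.4 mg/L × 913,000 L = 9,495,000 mg = 9495 g.
(b) Product at 90.5% available chlorine: 9495 / 0.905 = 10,490 g.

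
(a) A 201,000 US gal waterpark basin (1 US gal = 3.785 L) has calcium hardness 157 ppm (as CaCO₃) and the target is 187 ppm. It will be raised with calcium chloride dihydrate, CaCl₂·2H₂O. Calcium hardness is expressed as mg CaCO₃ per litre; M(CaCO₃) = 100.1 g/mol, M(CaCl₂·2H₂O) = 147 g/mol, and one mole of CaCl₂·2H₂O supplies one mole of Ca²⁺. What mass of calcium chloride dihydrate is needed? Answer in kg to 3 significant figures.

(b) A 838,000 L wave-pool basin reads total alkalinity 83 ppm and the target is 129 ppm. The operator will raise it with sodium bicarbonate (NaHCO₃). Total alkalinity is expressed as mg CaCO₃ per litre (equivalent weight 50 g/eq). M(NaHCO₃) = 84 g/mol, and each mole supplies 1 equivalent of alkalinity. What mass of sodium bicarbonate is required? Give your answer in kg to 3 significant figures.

(a) Volume: 201,000 US gal × 3.785 L/gal = 760,785 L.
(a) Hardness to add: (187 − 157) = 30 mg/L as CaCO₃ × 760,785 L = 22,820 g as CaCO₃.
(a) Moles of Ca²⁺ (1 mol Ca²⁺ ≡ 1 mol CaCO₃): 22,820 / 100.1 g/mol = 228 mol.
(a) Mass of CaCl₂·2H₂O: 228 × 147 = 33,520 g.

(b) Alkalinity to add: (129 − 83) = 46 mg/L as CaCO₃ × 838,000 L = 38,550 g as CaCO₃.
(b) Equivalents: 38,550 g ÷ 50 g/eq = 771 eq.
(b) NaHCO₃ supplies 1 eq per mole → 771 mol.
(b) Mass: 771 mol × 84 g/mol = 64,760 g.

(a) 33.5 kg; (b) 64.8 kg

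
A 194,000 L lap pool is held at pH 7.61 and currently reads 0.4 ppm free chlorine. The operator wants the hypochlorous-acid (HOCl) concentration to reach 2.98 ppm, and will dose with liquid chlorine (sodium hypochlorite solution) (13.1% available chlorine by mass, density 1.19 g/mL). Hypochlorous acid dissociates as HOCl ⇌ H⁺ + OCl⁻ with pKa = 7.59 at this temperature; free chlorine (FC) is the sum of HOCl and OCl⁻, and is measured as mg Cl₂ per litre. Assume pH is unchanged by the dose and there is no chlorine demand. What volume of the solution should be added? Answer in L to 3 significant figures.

7.09 L

[OCl⁻]/[HOCl] = 10^(pH − pKa) = 10^(7.61 − 7.59) = 1.047; fraction as HOCl = 1/(1 + 1.047) = 0.4885.
Free chlorine required for 2.98 ppm HOCl: 2.98 / 0.4885 = 6.1 ppm.
FC to add: 6.1 − 0.4 = 5.7 mg/L as Cl₂.
Cl₂ equivalent: 5.7 mg/L × 194,000 L = 1106 g.
Product at 13.1% available Cl: 1106 / 0.131 = 8442 g.
Volume: 8442 g ÷ 1.19 g/mL = 7094 mL.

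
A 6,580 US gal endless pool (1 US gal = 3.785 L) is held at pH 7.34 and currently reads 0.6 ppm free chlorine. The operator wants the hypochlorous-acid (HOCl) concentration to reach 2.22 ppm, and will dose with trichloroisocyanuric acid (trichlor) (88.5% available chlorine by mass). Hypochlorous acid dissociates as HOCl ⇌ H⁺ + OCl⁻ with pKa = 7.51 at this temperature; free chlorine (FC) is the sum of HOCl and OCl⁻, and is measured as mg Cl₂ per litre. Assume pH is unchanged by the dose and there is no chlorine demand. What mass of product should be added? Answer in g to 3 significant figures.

87.8 g

Volume: 6,580 US gal × 3.785 L/gal = 24,905 L.
[OCl⁻]/[HOCl] = 10^(pH − pKa) = 10^(7.34 − 7.51) = 0.6761; fraction as HOCl = 1/(1 + 0.6761) = 0.5966.
Free chlorine required for 2.22 ppm HOCl: 2.22 / 0.5966 = 3.721 ppm.
FC to add: 3.721 − 0.6 = 3.121 mg/L as Cl₂.
Cl₂ equivalent: 3.121 mg/L × 24,905 L = 77.73 g.
Product at 88.5% available Cl: 77.73 / 0.885 = 87.83 g.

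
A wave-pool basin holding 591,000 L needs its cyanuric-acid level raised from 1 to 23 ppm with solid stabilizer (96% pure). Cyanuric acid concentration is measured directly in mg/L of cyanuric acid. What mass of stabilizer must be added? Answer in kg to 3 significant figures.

13.5 kg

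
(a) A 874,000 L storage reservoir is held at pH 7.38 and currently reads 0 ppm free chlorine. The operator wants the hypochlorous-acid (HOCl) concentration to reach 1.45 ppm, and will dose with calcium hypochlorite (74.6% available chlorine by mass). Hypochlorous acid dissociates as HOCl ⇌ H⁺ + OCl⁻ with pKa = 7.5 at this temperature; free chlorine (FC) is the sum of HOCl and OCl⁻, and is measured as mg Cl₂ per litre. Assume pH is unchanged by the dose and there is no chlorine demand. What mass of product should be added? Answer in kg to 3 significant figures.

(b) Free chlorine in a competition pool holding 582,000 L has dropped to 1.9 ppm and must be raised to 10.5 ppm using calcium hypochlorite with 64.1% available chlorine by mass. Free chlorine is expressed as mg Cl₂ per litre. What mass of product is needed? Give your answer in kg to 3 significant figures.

(a) 2.99 kg; (b) 7.81 kg

(a) [OCl⁻]/[HOCl] = 10^(pH − pKa) = 10^(7.38 − 7.5) = 0.7586; fraction as HOCl = 1/(1 + 0.7586) = 0.5686.
(a) Free chlorine required for 1.45 ppm HOCl: 1.45 / 0.5686 = 2.55 ppm.
(a) FC to add: 2.55 − 0 = 2.55 mg/L as Cl₂.
(a) Cl₂ equivalent: 2.55 mg/L × 874,000 L = 2229 g.
(a) Product at 74.6% available Cl: 2229 / 0.746 = 2987 g.

(b) Chlorine deficit: 10.5 − 1.9 = 8.6 ppm = 8.6 mg/L as Cl₂.
(b) Cl₂ equivalent needed: 8.6 mg/L × 582,000 L = 5,005,000 mg = 5005 g.
(b) Product at 64.1% available chlorine: 5005 / 0.641 = 7808 g.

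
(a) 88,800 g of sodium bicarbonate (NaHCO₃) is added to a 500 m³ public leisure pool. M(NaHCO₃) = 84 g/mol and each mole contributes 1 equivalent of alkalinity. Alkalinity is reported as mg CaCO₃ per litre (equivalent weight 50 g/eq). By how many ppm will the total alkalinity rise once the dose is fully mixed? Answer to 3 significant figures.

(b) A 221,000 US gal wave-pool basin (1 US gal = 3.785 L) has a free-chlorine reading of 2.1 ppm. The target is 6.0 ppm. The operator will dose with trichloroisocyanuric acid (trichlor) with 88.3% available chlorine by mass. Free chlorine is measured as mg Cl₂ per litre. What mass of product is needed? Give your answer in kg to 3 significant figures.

(a) Volume: 500 m³ = 500,000 L.
(a) Moles of NaHCO₃: 88,800 g ÷ 84 g/mol = 1057 mol → 1057 eq of alkalinity.
(a) As CaCO₃: 1057 eq × 50 g/eq = 52,860 g.
(a) Rise: 52,860 g / 500,000 L × 1000 = 105.7 mg/L.

(b) Volume: 221,000 US gal × 3.785 L/gal = 836,485 L.
(b) Chlorine deficit: 6.0 − 2.1 = 3.9 ppm = 3.9 mg/L as Cl₂.
(b) Cl₂ equivalent needed: 3.9 mg/L × 836,485 L = 3,262,000 mg = 3262 g.
(b) Product at 88.3% available chlorine: 3262 / 0.883 = 3695 g.

(a) 106 ppm; (b) 3.69 kg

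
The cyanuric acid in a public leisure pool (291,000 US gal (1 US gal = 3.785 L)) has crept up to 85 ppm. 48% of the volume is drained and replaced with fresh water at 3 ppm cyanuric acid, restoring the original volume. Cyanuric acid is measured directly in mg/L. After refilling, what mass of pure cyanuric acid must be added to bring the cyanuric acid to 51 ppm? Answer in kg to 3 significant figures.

Volume: 291,000 US gal × 3.785 L/gal = 1,101,435 L.
After draining 48% and refilling: 85 × 0.52 + 3 × 0.48 = 45.64 ppm.
Deficit to target: 51 − 45.64 = 5.36 mg/L.
Mass: 5.36 mg/L × 1,101,435 L = 5904 g cyanuric acid.

5.90 kg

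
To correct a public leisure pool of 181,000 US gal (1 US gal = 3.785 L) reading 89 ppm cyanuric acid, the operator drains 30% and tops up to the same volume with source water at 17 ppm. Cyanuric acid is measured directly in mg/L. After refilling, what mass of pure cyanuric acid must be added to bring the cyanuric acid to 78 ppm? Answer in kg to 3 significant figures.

Volume: 181,000 US gal × 3.785 L/gal = 685,085 L.
After draining 30% and refilling: 89 × 0.70 + 17 × 0.30 = 67.4 ppm.
Deficit to target: 78 − 67.4 = 10.6 mg/L.
Mass: 10.6 mg/L × 685,085 L = 7262 g cyanuric acid.

7.26 kg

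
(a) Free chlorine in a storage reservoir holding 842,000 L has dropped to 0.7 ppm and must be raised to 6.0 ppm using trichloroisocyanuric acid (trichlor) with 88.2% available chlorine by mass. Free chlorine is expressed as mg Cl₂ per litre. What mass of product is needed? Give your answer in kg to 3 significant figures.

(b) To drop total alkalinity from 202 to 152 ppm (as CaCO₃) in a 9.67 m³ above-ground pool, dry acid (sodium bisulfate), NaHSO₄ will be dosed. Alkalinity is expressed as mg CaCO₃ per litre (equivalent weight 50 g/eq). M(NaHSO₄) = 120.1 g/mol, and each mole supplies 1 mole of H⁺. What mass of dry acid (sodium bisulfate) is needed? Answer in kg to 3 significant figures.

(a) Chlorine deficit: 6.0 − 0.7 = 5.3 ppm = 5.3 mg/L as Cl₂.
(a) Cl₂ equivalent needed: 5.3 mg/L × 842,000 L = 4,463,000 mg = 4463 g.
(a) Product at 88.2% available chlorine: 4463 / 0.882 = 5060 g.

(b) Volume: 9.67 m³ = 9,670 L.
(b) Alkalinity to neutralize: (202 − 152) = 50 mg/L as CaCO₃ × 9,670 L = 483.5 g as CaCO₃.
(b) Equivalents of H⁺ required: 483.5 ÷ 50 g/eq = 9.67 eq = 9.67 mol NaHSO₄.
(b) Mass of NaHSO₄: 9.67 × 120.1 = 1161 g.

(a) 5.06 kg; (b) 1.16 kg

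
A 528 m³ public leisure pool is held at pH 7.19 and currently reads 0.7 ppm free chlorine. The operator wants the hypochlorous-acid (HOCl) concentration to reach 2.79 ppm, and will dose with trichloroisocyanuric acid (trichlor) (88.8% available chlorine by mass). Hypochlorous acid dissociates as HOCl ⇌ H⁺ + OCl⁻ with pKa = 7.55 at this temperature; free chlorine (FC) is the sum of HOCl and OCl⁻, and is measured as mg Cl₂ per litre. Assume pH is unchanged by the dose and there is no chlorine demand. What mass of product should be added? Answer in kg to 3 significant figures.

Volume: 528 m³ = 528,000 L.
[OCl⁻]/[HOCl] = 10^(pH − pKa) = 10^(7.19 − 7.55) = 0.4365; fraction as HOCl = 1/(1 + 0.4365) = 0.6961.
Free chlorine required for 2.79 ppm HOCl: 2.79 / 0.6961 = 4.008 ppm.
FC to add: 4.008 − 0.7 = 3.308 mg/L as Cl₂.
Cl₂ equivalent: 3.308 mg/L × 528,000 L = 1747 g.
Product at 88.8% available Cl: 1747 / 0.888 = 1967 g.

1.97 kg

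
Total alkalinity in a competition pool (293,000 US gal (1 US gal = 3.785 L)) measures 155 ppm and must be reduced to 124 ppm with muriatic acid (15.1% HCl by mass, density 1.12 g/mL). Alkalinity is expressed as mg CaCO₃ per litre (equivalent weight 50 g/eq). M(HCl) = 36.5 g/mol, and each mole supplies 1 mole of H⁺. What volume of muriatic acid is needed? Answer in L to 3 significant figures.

148 L

Volume: 293,000 US gal × 3.785 L/gal = 1,109,005 L.
Alkalinity to neutralize: (155 − 124) = 31 mg/L as CaCO₃ × 1,109,005 L = 34,380 g as CaCO₃.
Equivalents of H⁺ required: 34,380 ÷ 50 g/eq = 687.6 eq = 687.6 mol HCl.
Mass of HCl: 687.6 × 36.5 = 25,100 g.
Mass of 15.1% solution: 25,100 / 0.151 = 166,200 g.
Volume: 166,200 g ÷ 1.12 g/mL = 148,400 mL.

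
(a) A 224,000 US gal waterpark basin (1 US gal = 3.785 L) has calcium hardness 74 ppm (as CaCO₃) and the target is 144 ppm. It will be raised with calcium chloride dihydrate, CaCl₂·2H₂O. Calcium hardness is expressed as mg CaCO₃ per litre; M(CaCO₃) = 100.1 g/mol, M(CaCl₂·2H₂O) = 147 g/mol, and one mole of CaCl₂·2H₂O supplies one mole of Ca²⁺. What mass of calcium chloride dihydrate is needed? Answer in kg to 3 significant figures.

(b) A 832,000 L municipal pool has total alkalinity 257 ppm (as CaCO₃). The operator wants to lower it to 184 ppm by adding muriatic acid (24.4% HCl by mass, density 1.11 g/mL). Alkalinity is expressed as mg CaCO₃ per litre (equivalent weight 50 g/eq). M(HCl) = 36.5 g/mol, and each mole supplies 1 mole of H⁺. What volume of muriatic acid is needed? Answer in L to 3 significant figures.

(a) Volume: 224,000 US gal × 3.785 L/gal = 847,840 L.
(a) Hardness to add: (144 − 74) = 70 mg/L as CaCO₃ × 847,840 L = 59,350 g as CaCO₃.
(a) Moles of Ca²⁺ (1 mol Ca²⁺ ≡ 1 mol CaCO₃): 59,350 / 100.1 g/mol = 592.9 mol.
(a) Mass of CaCl₂·2H₂O: 592.9 × 147 = 87,160 g.

(b) Alkalinity to neutralize: (257 − 184) = 73 mg/L as CaCO₃ × 832,000 L = 60,740 g as CaCO₃.
(b) Equivalents of H⁺ required: 60,740 ÷ 50 g/eq = 1215 eq = 1215 mol HCl.
(b) Mass of HCl: 1215 × 36.5 = 44,340 g.
(b) Mass of 24.4% solution: 44,340 / 0.244 = 181,700 g.
(b) Volume: 181,700 g ÷ 1.11 g/mL = 163,700 mL.

(a) 87.2 kg; (b) 164 L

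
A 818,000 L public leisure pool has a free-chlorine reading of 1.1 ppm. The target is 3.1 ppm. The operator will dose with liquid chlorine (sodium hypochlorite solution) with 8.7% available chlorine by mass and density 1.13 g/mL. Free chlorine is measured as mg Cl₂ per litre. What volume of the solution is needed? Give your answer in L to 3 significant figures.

16.6 L

Chlorine deficit: 3.1 − 1.1 = 2 ppm = 2 mg/L as Cl₂.
Cl₂ equivalent needed: 2 mg/L × 818,000 L = 1,636,000 mg = 1636 g.
Product at 8.7% available chlorine: 1636 / 0.087 = 18,800 g.
Volume at density 1.13 g/mL: 18,800 g ÷ 1.13 g/mL = 16,640 mL.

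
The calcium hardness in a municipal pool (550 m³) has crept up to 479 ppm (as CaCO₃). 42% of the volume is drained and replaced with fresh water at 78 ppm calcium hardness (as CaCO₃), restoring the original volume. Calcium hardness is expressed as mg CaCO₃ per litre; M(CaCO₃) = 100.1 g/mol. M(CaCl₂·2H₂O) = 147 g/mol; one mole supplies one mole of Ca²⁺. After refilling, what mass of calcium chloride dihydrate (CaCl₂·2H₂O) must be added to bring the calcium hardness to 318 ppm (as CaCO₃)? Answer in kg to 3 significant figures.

5.99 kg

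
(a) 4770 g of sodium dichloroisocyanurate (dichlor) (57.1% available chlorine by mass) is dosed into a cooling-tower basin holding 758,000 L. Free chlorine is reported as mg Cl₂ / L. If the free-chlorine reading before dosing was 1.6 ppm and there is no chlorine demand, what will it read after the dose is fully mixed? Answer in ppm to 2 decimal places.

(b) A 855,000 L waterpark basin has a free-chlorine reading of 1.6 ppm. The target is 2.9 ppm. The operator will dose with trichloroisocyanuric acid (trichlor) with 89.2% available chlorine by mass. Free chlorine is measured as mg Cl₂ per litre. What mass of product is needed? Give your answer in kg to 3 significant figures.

(a) 5.19 ppm; (b) 1.25 kg

(a) Available chlorine delivered: 4770 g × 0.571 = 2724 g as Cl₂.
(a) Concentration rise: 2724 g / 758,000 L = 3.593 mg/L = 3.59 ppm.
(a) Final FC: 1.6 + 3.59 = 5.19 ppm.

(b) Chlorine deficit: 2.9 − 1.6 = 1.3 ppm = 1.3 mg/L as Cl₂.
(b) Cl₂ equivalent needed: 1.3 mg/L × 855,000 L = 1,112,000 mg = 1112 g.
(b) Product at 89.2% available chlorine: 1112 / 0.892 = 1246 g.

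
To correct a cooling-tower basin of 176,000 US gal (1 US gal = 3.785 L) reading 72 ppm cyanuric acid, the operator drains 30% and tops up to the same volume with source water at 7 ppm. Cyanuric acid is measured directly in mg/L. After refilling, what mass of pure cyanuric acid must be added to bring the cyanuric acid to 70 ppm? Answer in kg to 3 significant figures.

Volume: 176,000 US gal × 3.785 L/gal = 666,160 L.
After draining 30% and refilling: 72 × 0.70 + 7 × 0.30 = 52.5 ppm.
Deficit to target: 70 − 52.5 = 17.5 mg/L.
Mass: 17.5 mg/L × 666,160 L = 11,660 g cyanuric acid.

11.7 kg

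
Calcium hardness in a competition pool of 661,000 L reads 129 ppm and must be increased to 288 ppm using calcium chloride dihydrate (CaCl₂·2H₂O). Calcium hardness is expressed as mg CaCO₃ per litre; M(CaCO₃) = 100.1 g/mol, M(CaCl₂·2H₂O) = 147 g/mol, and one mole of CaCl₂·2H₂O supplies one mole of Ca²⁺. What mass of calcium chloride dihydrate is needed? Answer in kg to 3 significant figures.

154 kg

Hardness to add: (288 − 129) = 159 mg/L as CaCO₃ × 661,000 L = 105,100 g as CaCO₃.
Moles of Ca²⁺ (1 mol Ca²⁺ ≡ 1 mol CaCO₃): 105,100 / 100.1 g/mol = 1050 mol.
Mass of CaCl₂·2H₂O: 1050 × 147 = 154,300 g.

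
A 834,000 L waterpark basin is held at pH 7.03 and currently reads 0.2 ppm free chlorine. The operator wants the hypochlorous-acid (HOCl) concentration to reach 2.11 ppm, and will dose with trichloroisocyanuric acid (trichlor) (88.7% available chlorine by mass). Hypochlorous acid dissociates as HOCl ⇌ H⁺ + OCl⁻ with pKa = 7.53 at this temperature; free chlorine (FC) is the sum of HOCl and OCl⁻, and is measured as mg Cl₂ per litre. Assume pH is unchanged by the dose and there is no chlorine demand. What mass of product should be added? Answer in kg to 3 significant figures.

2.42 kg

[OCl⁻]/[HOCl] = 10^(pH − pKa) = 10^(7.03 − 7.53) = 0.3162; fraction as HOCl = 1/(1 + 0.3162) = 0.7597.
Free chlorine required for 2.11 ppm HOCl: 2.11 / 0.7597 = 2.777 ppm.
FC to add: 2.777 − 0.2 = 2.577 mg/L as Cl₂.
Cl₂ equivalent: 2.577 mg/L × 834,000 L = 2149 g.
Product at 88.7% available Cl: 2149 / 0.887 = 2423 g.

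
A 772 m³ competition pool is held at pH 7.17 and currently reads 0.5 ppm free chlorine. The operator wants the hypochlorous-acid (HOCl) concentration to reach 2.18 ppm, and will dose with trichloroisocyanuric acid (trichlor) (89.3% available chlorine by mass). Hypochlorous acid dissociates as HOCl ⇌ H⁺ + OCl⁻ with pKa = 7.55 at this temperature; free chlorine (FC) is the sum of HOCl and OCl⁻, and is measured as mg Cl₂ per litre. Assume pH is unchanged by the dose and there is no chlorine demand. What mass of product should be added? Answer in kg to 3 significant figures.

2.24 kg

Volume: 772 m³ = 772,000 L.
[OCl⁻]/[HOCl] = 10^(pH − pKa) = 10^(7.17 − 7.55) = 0.4169; fraction as HOCl = 1/(1 + 0.4169) = 0.7058.
Free chlorine required for 2.18 ppm HOCl: 2.18 / 0.7058 = 3.089 ppm.
FC to add: 3.089 − 0.5 = 2.589 mg/L as Cl₂.
Cl₂ equivalent: 2.589 mg/L × 772,000 L = 1999 g.
Product at 89.3% available Cl: 1999 / 0.893 = 2238 g.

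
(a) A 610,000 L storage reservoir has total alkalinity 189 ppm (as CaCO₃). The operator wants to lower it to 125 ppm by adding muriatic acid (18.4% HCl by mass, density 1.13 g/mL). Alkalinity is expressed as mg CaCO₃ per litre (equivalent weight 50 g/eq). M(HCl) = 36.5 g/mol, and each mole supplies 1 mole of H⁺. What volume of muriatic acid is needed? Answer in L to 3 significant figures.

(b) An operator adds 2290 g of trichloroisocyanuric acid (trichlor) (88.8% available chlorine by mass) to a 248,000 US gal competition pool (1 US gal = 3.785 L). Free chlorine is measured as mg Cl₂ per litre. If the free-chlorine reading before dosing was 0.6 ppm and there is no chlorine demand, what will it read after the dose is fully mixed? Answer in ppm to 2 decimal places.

(a) 137 L; (b) 2.77 ppm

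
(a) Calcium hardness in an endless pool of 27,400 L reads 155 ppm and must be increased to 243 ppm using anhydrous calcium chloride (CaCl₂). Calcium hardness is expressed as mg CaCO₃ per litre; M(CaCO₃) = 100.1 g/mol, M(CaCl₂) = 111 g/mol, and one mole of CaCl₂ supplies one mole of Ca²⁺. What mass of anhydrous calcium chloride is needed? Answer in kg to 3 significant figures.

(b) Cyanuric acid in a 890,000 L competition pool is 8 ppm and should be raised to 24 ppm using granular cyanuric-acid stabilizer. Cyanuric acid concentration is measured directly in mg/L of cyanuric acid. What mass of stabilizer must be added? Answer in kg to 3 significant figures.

(a) 2.67 kg; (b) 14.2 kg

(a) Hardness to add: (243 − 155) = 88 mg/L as CaCO₃ × 27,400 L = 2411 g as CaCO₃.
(a) Moles of Ca²⁺ (1 mol Ca²⁺ ≡ 1 mol CaCO₃): 2411 / 100.1 g/mol = 24.09 mol.
(a) Mass of CaCl₂: 24.09 × 111 = 2674 g.

(b) CYA to add: (24 − 8) = 16 mg/L × 890,000 L = 14,240 g cyanuric acid.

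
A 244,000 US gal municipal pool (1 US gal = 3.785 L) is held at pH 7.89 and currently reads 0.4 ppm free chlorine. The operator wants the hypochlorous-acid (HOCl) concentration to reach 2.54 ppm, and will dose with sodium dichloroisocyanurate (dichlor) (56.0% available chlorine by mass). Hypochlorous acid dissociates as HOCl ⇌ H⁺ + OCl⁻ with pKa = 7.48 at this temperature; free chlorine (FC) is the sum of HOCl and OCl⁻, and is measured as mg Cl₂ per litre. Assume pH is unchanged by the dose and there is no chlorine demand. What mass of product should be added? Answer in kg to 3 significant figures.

Volume: 244,000 US gal × 3.785 L/gal = 923,540 L.
[OCl⁻]/[HOCl] = 10^(pH − pKa) = 10^(7.89 − 7.48) = 2.57; fraction as HOCl = 1/(1 + 2.57) = 0.2801.
Free chlorine required for 2.54 ppm HOCl: 2.54 / 0.2801 = 9.069 ppm.
FC to add: 9.069 − 0.4 = 8.669 mg/L as Cl₂.
Cl₂ equivalent: 8.669 mg/L × 923,540 L = 8006 g.
Product at 56.0% available Cl: 8006 / 0.56 = 14,300 g.

14.3 kg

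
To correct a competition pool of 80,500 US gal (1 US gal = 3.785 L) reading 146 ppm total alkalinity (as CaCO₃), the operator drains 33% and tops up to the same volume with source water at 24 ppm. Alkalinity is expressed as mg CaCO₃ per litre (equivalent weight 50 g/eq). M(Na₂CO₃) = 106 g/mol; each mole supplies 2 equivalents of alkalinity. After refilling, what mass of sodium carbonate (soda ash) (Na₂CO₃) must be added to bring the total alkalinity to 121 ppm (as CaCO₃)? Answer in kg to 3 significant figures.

4.93 kg

Volume: 80,500 US gal × 3.785 L/gal = 304,692 L.
After draining 33% and refilling: 146 × 0.67 + 24 × 0.33 = 105.74 ppm.
Deficit to target: 121 − 105.74 = 15.26 mg/L.
As CaCO₃: 15.26 mg/L × 304,692 L = 4650 g; ÷ 50 g/eq ÷ 2 = 46.5 mol Na₂CO₃.
Mass: 46.5 × 106 = 4929 g.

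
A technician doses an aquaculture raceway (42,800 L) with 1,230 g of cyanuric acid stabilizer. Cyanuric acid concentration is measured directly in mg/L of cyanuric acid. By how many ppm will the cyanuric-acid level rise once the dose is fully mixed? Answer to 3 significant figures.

28.7 ppm

Rise: 1,230 g / 42,800 L × 1000 = 28.74 mg/L.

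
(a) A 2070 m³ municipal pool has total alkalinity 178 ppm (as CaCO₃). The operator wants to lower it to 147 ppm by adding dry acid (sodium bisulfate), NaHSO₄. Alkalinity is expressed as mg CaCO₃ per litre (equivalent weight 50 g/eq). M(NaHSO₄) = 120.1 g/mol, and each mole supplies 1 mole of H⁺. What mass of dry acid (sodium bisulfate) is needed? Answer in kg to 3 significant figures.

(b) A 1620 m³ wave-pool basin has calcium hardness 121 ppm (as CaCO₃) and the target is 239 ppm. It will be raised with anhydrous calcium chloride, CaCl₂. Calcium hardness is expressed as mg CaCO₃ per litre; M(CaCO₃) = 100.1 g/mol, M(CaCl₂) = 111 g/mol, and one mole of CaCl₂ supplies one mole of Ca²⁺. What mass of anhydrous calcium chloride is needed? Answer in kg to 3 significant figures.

(a) Volume: 2070 m³ = 2,070,000 L.
(a) Alkalinity to neutralize: (178 − 147) = 31 mg/L as CaCO₃ × 2,070,000 L = 64,170 g as CaCO₃.
(a) Equivalents of H⁺ required: 64,170 ÷ 50 g/eq = 1283 eq = 1283 mol NaHSO₄.
(a) Mass of NaHSO₄: 1283 × 120.1 = 154,100 g.

(b) Volume: 1620 m³ = 1,620,000 L.
(b) Hardness to add: (239 − 121) = 118 mg/L as CaCO₃ × 1,620,000 L = 191,200 g as CaCO₃.
(b) Moles of Ca²⁺ (1 mol Ca²⁺ ≡ 1 mol CaCO₃): 191,200 / 100.1 g/mol = 1910 mol.
(b) Mass of CaCl₂: 1910 × 111 = 212,000 g.

(a) 154 kg; (b) 212 kg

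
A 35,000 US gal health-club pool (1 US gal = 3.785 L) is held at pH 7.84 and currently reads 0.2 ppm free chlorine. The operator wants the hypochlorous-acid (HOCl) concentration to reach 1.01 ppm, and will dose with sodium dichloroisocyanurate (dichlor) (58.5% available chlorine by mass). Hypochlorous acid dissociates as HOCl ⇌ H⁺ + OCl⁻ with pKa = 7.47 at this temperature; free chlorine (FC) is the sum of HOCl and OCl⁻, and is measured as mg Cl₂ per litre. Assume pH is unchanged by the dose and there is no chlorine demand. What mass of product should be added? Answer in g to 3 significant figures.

Volume: 35,000 US gal × 3.785 L/gal = 132,475 L.
[OCl⁻]/[HOCl] = 10^(pH − pKa) = 10^(7.84 − 7.47) = 2.344; fraction as HOCl = 1/(1 + 2.344) = 0.299.
Free chlorine required for 1.01 ppm HOCl: 1.01 / 0.299 = 3.378 ppm.
FC to add: 3.378 − 0.2 = 3.178 mg/L as Cl₂.
Cl₂ equivalent: 3.178 mg/L × 132,475 L = 421 g.
Product at 58.5% available Cl: 421 / 0.585 = 719.6 g.

720 g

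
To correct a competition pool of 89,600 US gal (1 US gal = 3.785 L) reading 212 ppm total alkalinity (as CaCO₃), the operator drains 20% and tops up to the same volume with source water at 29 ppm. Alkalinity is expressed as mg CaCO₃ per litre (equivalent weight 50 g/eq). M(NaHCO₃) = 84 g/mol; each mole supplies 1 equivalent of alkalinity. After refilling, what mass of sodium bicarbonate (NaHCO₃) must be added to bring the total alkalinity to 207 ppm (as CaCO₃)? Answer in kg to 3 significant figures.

Volume: 89,600 US gal × 3.785 L/gal = 339,136 L.
After draining 20% and refilling: 212 × 0.80 + 29 × 0.20 = 175.4 ppm.
Deficit to target: 207 − 175.4 = 31.6 mg/L.
As CaCO₃: 31.6 mg/L × 339,136 L = 10,720 g; ÷ 50 g/eq ÷ 1 = 214.3 mol NaHCO₃.
Mass: 214.3 × 84 = 18,000 g.

18.0 kg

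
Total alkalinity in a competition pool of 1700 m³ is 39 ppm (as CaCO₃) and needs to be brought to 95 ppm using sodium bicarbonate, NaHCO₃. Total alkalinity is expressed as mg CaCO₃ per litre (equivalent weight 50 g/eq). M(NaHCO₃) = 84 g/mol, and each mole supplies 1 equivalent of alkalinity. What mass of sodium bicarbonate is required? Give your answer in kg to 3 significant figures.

Volume: 1700 m³ = 1,700,000 L.
Alkalinity to add: (95 − 39) = 56 mg/L as CaCO₃ × 1,700,000 L = 95,200 g as CaCO₃.
Equivalents: 95,200 g ÷ 50 g/eq = 1904 eq.
NaHCO₃ supplies 1 eq per mole → 1904 mol.
Mass: 1904 mol × 84 g/mol = 159,900 g.

160 kg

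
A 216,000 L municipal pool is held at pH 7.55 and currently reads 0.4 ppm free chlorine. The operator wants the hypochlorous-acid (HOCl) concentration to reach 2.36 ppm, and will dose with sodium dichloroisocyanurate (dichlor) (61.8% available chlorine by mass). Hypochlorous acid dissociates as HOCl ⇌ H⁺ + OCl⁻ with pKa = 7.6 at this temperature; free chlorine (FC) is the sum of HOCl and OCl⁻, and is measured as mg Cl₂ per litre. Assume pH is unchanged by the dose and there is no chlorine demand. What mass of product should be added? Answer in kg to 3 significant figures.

1.42 kg

[OCl⁻]/[HOCl] = 10^(pH − pKa) = 10^(7.55 − 7.6) = 0.8913; fraction as HOCl = 1/(1 + 0.8913) = 0.5288.
Free chlorine required for 2.36 ppm HOCl: 2.36 / 0.5288 = 4.463 ppm.
FC to add: 4.463 − 0.4 = 4.063 mg/L as Cl₂.
Cl₂ equivalent: 4.063 mg/L × 216,000 L = 877.7 g.
Product at 61.8% available Cl: 877.7 / 0.618 = 1420 g.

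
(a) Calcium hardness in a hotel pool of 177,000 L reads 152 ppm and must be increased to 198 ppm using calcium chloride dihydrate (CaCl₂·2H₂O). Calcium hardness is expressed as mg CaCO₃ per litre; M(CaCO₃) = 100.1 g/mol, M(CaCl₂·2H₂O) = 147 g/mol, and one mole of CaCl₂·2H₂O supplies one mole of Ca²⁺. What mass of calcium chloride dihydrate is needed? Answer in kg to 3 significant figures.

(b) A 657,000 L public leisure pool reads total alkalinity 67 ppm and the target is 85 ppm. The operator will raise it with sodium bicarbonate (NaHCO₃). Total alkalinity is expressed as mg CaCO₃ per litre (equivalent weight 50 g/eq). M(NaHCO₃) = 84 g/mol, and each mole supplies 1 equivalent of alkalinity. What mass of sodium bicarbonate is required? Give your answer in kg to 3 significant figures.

(a) 12.0 kg; (b) 19.9 kg

(a) Hardness to add: (198 − 152) = 46 mg/L as CaCO₃ × 177,000 L = 8142 g as CaCO₃.
(a) Moles of Ca²⁺ (1 mol Ca²⁺ ≡ 1 mol CaCO₃): 8142 / 100.1 g/mol = 81.34 mol.
(a) Mass of CaCl₂·2H₂O: 81.34 × 147 = 11,960 g.

(b) Alkalinity to add: (85 − 67) = 18 mg/L as CaCO₃ × 657,000 L = 11,830 g as CaCO₃.
(b) Equivalents: 11,830 g ÷ 50 g/eq = 236.5 eq.
(b) NaHCO₃ supplies 1 eq per mole → 236.5 mol.
(b) Mass: 236.5 mol × 84 g/mol = 19,870 g.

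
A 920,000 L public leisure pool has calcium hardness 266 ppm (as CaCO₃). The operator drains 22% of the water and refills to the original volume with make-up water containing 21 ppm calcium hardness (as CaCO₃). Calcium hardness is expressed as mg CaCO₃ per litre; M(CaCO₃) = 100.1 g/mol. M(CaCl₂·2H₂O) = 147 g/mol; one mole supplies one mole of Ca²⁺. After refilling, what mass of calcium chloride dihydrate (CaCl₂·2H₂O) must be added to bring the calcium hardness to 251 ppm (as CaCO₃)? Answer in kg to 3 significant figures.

52.6 kg

After draining 22% and refilling: 266 × 0.78 + 21 × 0.22 = 212.1 ppm.
Deficit to target: 251 − 212.1 = 38.9 mg/L.
As CaCO₃: 38.9 mg/L × 920,000 L = 35,790 g; ÷ 100.1 = 357.5 mol Ca²⁺.
Mass: 357.5 × 147 = 52,560 g.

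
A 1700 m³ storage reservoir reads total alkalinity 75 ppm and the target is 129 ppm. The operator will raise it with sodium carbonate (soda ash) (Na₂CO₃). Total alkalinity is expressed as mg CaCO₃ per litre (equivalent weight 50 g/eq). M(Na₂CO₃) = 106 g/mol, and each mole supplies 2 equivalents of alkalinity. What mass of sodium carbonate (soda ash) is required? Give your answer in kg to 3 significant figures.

97.3 kg

Volume: 1700 m³ = 1,700,000 L.
Alkalinity to add: (129 − 75) = 54 mg/L as CaCO₃ × 1,700,000 L = 91,800 g as CaCO₃.
Equivalents: 91,800 g ÷ 50 g/eq = 1836 eq.
Each mole of Na₂CO₃ supplies 2 eq, so 1836 / 2 = 918 mol.
Mass: 918 mol × 106 g/mol = 97,310 g.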